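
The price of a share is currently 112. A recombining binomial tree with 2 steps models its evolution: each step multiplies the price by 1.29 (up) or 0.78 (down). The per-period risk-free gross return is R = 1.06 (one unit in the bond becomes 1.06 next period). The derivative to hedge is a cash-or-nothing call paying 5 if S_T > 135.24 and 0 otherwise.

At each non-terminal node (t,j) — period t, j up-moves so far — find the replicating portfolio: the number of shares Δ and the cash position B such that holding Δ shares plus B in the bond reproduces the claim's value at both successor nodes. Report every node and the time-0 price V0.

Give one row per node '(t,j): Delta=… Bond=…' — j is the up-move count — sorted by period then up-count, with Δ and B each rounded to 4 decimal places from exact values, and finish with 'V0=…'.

Under the risk-neutral measure, an up-move has probability p* = (R−d)/(u−d) = 0.5490 and values discount at R = 1.06.
At expiry t=2: V(2,0)=0.0000, V(2,1)=0.0000, V(2,2)=5.0000
  t=1,j=0: stock 87.3600 → up 112.6944 (V=0.0000), down 68.1408 (V=0.0000). Price 0.0000; hedge Δ=0.0000, bond B=0.0000.
  t=1,j=1: stock 144.4800 → up 186.3792 (V=5.0000), down 112.6944 (V=0.0000). Price 2.5897; hedge Δ=0.0679, bond B=-7.2142.
  t=0,j=0: stock 112.0000 → up 144.4800 (V=2.5897), down 87.3600 (V=0.0000). Price 1.3413; hedge Δ=0.0453, bond B=-3.7365.
Root portfolio cost Δ·112+B reproduces V0=1.3413.

(0,0): Delta=0.0453 Bond=-3.7365
(1,0): Delta=0.0000 Bond=0.0000
(1,1): Delta=0.0679 Bond=-7.2142
V0=1.3413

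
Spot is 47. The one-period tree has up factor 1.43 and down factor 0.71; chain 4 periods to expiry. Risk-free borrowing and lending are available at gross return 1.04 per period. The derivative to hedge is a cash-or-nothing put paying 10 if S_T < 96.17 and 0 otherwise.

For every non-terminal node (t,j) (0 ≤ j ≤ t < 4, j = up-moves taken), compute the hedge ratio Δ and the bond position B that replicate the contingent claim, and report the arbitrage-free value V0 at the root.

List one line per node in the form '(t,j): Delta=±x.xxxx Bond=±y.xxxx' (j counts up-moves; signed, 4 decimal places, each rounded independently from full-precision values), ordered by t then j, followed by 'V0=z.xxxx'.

Risk-neutral probability p* = (R−d)/(u−d) = (1.04−0.71)/(1.43−0.71) = 0.4583.
At expiry t=4: V(4,0)=10.0000, V(4,1)=10.0000, V(4,2)=10.0000, V(4,3)=0.0000, V(4,4)=0.0000
(3,0): S=16.8218. Δ = (V_up−V_dn)/(S_up−S_dn) = (10.0000−10.0000)/(24.0552−11.9435) = 0.0000. V = [p*·10.0000 + (1−p*)·10.0000]/1.04 = 9.6154. B = V − Δ·S = 9.6154.
(3,1): S=33.8806. Δ = (V_up−V_dn)/(S_up−S_dn) = (10.0000−10.0000)/(48.4492−24.0552) = 0.0000. V = [p*·10.0000 + (1−p*)·10.0000]/1.04 = 9.6154. B = V − Δ·S = 9.6154.
(3,2): S=68.2383. Δ = (V_up−V_dn)/(S_up−S_dn) = (0.0000−10.0000)/(97.5808−48.4492) = -0.2035. V = [p*·0.0000 + (1−p*)·10.0000]/1.04 = 5.2083. B = V − Δ·S = 19.0972.
(3,3): S=137.4377. Δ = (V_up−V_dn)/(S_up−S_dn) = (0.0000−0.0000)/(196.5360−97.5808) = 0.0000. V = [p*·0.0000 + (1−p*)·0.0000]/1.04 = 0.0000. B = V − Δ·S = 0.0000.
(2,0): S=23.6927. Δ = (V_up−V_dn)/(S_up−S_dn) = (9.6154−9.6154)/(33.8806−16.8218) = 0.0000. V = [p*·9.6154 + (1−p*)·9.6154]/1.04 = 9.2456. B = V − Δ·S = 9.2456.
(2,1): S=47.7191. Δ = (V_up−V_dn)/(S_up−S_dn) = (5.2083−9.6154)/(68.2383−33.8806) = -0.1283. V = [p*·5.2083 + (1−p*)·9.6154]/1.04 = 7.3034. B = V − Δ·S = 13.4243.
(2,2): S=96.1103. Δ = (V_up−V_dn)/(S_up−S_dn) = (0.0000−5.2083)/(137.4377−68.2383) = -0.0753. V = [p*·0.0000 + (1−p*)·5.2083]/1.04 = 2.7127. B = V − Δ·S = 9.9465.
(1,0): S=33.3700. Δ = (V_up−V_dn)/(S_up−S_dn) = (7.3034−9.2456)/(47.7191−23.6927) = -0.0808. V = [p*·7.3034 + (1−p*)·9.2456]/1.04 = 8.0340. B = V − Δ·S = 10.7315.
(1,1): S=67.2100. Δ = (V_up−V_dn)/(S_up−S_dn) = (2.7127−7.3034)/(96.1103−47.7191) = -0.0949. V = [p*·2.7127 + (1−p*)·7.3034]/1.04 = 4.9993. B = V − Δ·S = 11.3753.
(0,0): S=47.0000. Δ = (V_up−V_dn)/(S_up−S_dn) = (4.9993−8.0340)/(67.2100−33.3700) = -0.0897. V = [p*·4.9993 + (1−p*)·8.0340]/1.04 = 6.3876. B = V − Δ·S = 10.6025.
Self-financing check: at every node Δ·S+B equals the discounted successor values.

(0,0): Delta=-0.0897 Bond=10.6025
(1,0): Delta=-0.0808 Bond=10.7315
(1,1): Delta=-0.0949 Bond=11.3753
(2,0): Delta=0.0000 Bond=9.2456
(2,1): Delta=-0.1283 Bond=13.4243
(2,2): Delta=-0.0753 Bond=9.9465
(3,0): Delta=0.0000 Bond=9.6154
(3,1): Delta=0.0000 Bond=9.6154
(3,2): Delta=-0.2035 Bond=19.0972
(3,3): Delta=0.0000 Bond=0.0000
V0=6.3876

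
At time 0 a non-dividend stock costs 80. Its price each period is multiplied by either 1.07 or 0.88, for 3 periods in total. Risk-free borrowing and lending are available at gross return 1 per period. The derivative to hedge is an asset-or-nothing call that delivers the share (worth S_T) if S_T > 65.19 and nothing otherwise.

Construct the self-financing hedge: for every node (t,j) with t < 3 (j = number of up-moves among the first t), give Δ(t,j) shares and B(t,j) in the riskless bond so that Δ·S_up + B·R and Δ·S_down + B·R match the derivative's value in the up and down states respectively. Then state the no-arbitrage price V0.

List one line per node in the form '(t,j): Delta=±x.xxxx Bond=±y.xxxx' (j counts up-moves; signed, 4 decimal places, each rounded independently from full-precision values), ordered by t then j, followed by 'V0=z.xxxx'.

Risk-neutral probability p* = (R−d)/(u−d) = (1−0.88)/(1.07−0.88) = 0.6316.
Payoff layer (t=3): V(3,0)=0.0000, V(3,1)=66.2886, V(3,2)=80.6010, V(3,3)=98.0034
(2,0): S=61.9520. Δ = (V_up−V_dn)/(S_up−S_dn) = (66.2886−0.0000)/(66.2886−54.5178) = 5.6316. V = [p*·66.2886 + (1−p*)·0.0000]/1 = 41.8665. B = V − Δ·S = -307.0211.
(2,1): S=75.3280. Δ = (V_up−V_dn)/(S_up−S_dn) = (80.6010−66.2886)/(80.6010−66.2886) = 1.0000. V = [p*·80.6010 + (1−p*)·66.2886]/1 = 75.3280. B = V − Δ·S = 0.0000.
(2,2): S=91.5920. Δ = (V_up−V_dn)/(S_up−S_dn) = (98.0034−80.6010)/(98.0034−80.6010) = 1.0000. V = [p*·98.0034 + (1−p*)·80.6010]/1 = 91.5920. B = V − Δ·S = 0.0000.
(1,0): S=70.4000. Δ = (V_up−V_dn)/(S_up−S_dn) = (75.3280−41.8665)/(75.3280−61.9520) = 2.5016. V = [p*·75.3280 + (1−p*)·41.8665]/1 = 63.0001. B = V − Δ·S = -113.1130.
(1,1): S=85.6000. Δ = (V_up−V_dn)/(S_up−S_dn) = (91.5920−75.3280)/(91.5920−75.3280) = 1.0000. V = [p*·91.5920 + (1−p*)·75.3280]/1 = 85.6000. B = V − Δ·S = 0.0000.
(0,0): S=80.0000. Δ = (V_up−V_dn)/(S_up−S_dn) = (85.6000−63.0001)/(85.6000−70.4000) = 1.4868. V = [p*·85.6000 + (1−p*)·63.0001]/1 = 77.2737. B = V − Δ·S = -41.6732.
Self-financing check: at every node Δ·S+B equals the discounted successor values.

(0,0): Delta=1.4868 Bond=-41.6732
(1,0): Delta=2.5016 Bond=-113.1130
(1,1): Delta=1.0000 Bond=0.0000
(2,0): Delta=5.6316 Bond=-307.0211
(2,1): Delta=1.0000 Bond=0.0000
(2,2): Delta=1.0000 Bond=0.0000
V0=77.2737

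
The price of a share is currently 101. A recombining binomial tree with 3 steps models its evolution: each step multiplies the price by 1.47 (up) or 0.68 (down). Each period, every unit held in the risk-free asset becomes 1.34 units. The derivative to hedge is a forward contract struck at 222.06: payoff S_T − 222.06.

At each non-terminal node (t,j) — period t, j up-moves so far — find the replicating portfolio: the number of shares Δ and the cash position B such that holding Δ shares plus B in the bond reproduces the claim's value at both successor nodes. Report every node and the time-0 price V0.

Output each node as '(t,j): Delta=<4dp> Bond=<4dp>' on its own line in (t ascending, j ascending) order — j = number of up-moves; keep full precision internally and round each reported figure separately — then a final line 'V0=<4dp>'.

(0,0): Delta=1.0000 Bond=-92.2903
(1,0): Delta=1.0000 Bond=-123.6690
(1,1): Delta=1.0000 Bond=-123.6690
(2,0): Delta=1.0000 Bond=-165.7164
(2,1): Delta=1.0000 Bond=-165.7164
(2,2): Delta=1.0000 Bond=-165.7164
V0=8.7097

Risk-neutral probability p* = (R−d)/(u−d) = (1.34−0.68)/(1.47−0.68) = 0.8354.
Terminal payoffs: V(3,0)=-190.3024, V(3,1)=-153.4075, V(3,2)=-73.6494, V(3,3)=98.7688
Node (2,0) S=46.7024: V=(p*·-153.4075+(1−p*)·-190.3024)/1.34=-119.0140; Δ=(-153.4075−-190.3024)/(68.6525−31.7576)=1.0000; B=V−Δ·S=-165.7164
Node (2,1) S=100.9596: V=(p*·-73.6494+(1−p*)·-153.4075)/1.34=-64.7568; Δ=(-73.6494−-153.4075)/(148.4106−68.6525)=1.0000; B=V−Δ·S=-165.7164
Node (2,2) S=218.2509: V=(p*·98.7688+(1−p*)·-73.6494)/1.34=52.5345; Δ=(98.7688−-73.6494)/(320.8288−148.4106)=1.0000; B=V−Δ·S=-165.7164
Node (1,0) S=68.6800: V=(p*·-64.7568+(1−p*)·-119.0140)/1.34=-54.9890; Δ=(-64.7568−-119.0140)/(100.9596−46.7024)=1.0000; B=V−Δ·S=-123.6690
Node (1,1) S=148.4700: V=(p*·52.5345+(1−p*)·-64.7568)/1.34=24.8010; Δ=(52.5345−-64.7568)/(218.2509−100.9596)=1.0000; B=V−Δ·S=-123.6690
Node (0,0) S=101.0000: V=(p*·24.8010+(1−p*)·-54.9890)/1.34=8.7097; Δ=(24.8010−-54.9890)/(148.4700−68.6800)=1.0000; B=V−Δ·S=-92.2903
Each (Δ,B) replicates both successor values, so the strategy is self-financing and V0 is arbitrage-free.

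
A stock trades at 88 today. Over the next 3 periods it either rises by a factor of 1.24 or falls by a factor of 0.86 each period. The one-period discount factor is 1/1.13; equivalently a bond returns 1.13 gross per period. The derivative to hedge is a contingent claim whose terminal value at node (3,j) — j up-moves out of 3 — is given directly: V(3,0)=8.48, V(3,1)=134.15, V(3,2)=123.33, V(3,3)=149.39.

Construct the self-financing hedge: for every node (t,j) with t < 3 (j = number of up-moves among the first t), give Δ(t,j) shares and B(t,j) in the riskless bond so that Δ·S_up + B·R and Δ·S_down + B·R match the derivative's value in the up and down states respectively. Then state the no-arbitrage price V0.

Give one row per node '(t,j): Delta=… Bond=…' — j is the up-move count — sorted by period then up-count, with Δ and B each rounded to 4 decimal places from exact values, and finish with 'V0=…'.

(0,0): Delta=0.4505 Bond=51.7175
(1,0): Delta=0.8829 Bond=25.7195
(1,1): Delta=0.3283 Bond=71.7716
(2,0): Delta=5.0812 Bond=-244.1868
(2,1): Delta=-0.3034 Bond=140.3871
(2,2): Delta=0.5068 Bond=56.9488
V0=91.3611

Since d<R<u, set p* = (R−d)/(u−d) = 0.7105; price each node as the discounted p*-expectation of its children.
Terminal payoffs: V(3,0)=8.4800, V(3,1)=134.1500, V(3,2)=123.3300, V(3,3)=149.3900
(2,0): S=65.0848. Δ = (V_up−V_dn)/(S_up−S_dn) = (134.1500−8.4800)/(80.7052−55.9729) = 5.0812. V = [p*·134.1500 + (1−p*)·8.4800]/1.13 = 86.5238. B = V − Δ·S = -244.1868.
(2,1): S=93.8432. Δ = (V_up−V_dn)/(S_up−S_dn) = (123.3300−134.1500)/(116.3656−80.7052) = -0.3034. V = [p*·123.3300 + (1−p*)·134.1500]/1.13 = 111.9134. B = V − Δ·S = 140.3871.
(2,2): S=135.3088. Δ = (V_up−V_dn)/(S_up−S_dn) = (149.3900−123.3300)/(167.7829−116.3656) = 0.5068. V = [p*·149.3900 + (1−p*)·123.3300]/1.13 = 125.5277. B = V − Δ·S = 56.9488.
(1,0): S=75.6800. Δ = (V_up−V_dn)/(S_up−S_dn) = (111.9134−86.5238)/(93.8432−65.0848) = 0.8829. V = [p*·111.9134 + (1−p*)·86.5238]/1.13 = 92.5343. B = V − Δ·S = 25.7195.
(1,1): S=109.1200. Δ = (V_up−V_dn)/(S_up−S_dn) = (125.5277−111.9134)/(135.3088−93.8432) = 0.3283. V = [p*·125.5277 + (1−p*)·111.9134]/1.13 = 107.5989. B = V − Δ·S = 71.7716.
(0,0): S=88.0000. Δ = (V_up−V_dn)/(S_up−S_dn) = (107.5989−92.5343)/(109.1200−75.6800) = 0.4505. V = [p*·107.5989 + (1−p*)·92.5343]/1.13 = 91.3611. B = V − Δ·S = 51.7175.
Check: Δ(0,0)·S0 + B(0,0) = 91.3611 = V0.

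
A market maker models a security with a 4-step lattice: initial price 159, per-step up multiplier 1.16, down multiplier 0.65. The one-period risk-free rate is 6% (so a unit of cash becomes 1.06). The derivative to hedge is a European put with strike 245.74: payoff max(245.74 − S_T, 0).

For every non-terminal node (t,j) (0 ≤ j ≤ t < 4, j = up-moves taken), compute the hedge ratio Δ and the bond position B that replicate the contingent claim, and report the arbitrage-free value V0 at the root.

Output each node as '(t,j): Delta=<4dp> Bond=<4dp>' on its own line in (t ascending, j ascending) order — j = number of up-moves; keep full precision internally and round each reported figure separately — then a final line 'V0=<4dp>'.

(0,0): Delta=-0.7732 Bond=172.5398
(1,0): Delta=-1.0000 Bond=206.3280
(1,1): Delta=-0.7422 Bond=177.1761
(2,0): Delta=-1.0000 Bond=218.7077
(2,1): Delta=-1.0000 Bond=218.7077
(2,2): Delta=-0.7070 Bond=180.2698
(3,0): Delta=-1.0000 Bond=231.8302
(3,1): Delta=-1.0000 Bond=231.8302
(3,2): Delta=-1.0000 Bond=231.8302
(3,3): Delta=-0.6670 Bond=181.1484
V0=49.5950

The replicating-portfolio and risk-neutral prices coincide; use p* = (1.06−0.65)/(1.16−0.65) = 0.8039 for the latter.
At expiry t=4: V(4,0)=217.3575, V(4,1)=195.0882, V(4,2)=155.3460, V(4,3)=84.4214, V(4,4)=0.0000
  t=3,j=0: stock 43.6654 → up 50.6518 (V=195.0882), down 28.3825 (V=217.3575). Price 188.1648; hedge Δ=-1.0000, bond B=231.8302.
  t=3,j=1: stock 77.9259 → up 90.3940 (V=155.3460), down 50.6518 (V=195.0882). Price 153.9043; hedge Δ=-1.0000, bond B=231.8302.
  t=3,j=2: stock 139.0678 → up 161.3186 (V=84.4214), down 90.3940 (V=155.3460). Price 92.7624; hedge Δ=-1.0000, bond B=231.8302.
  t=3,j=3: stock 248.1825 → up 287.8917 (V=0.0000), down 161.3186 (V=84.4214). Price 15.6162; hedge Δ=-0.6670, bond B=181.1484.
  t=2,j=0: stock 67.1775 → up 77.9259 (V=153.9043), down 43.6654 (V=188.1648). Price 151.5302; hedge Δ=-1.0000, bond B=218.7077.
  t=2,j=1: stock 119.8860 → up 139.0678 (V=92.7624), down 77.9259 (V=153.9043). Price 98.8217; hedge Δ=-1.0000, bond B=218.7077.
  t=2,j=2: stock 213.9504 → up 248.1825 (V=15.6162), down 139.0678 (V=92.7624). Price 29.0028; hedge Δ=-0.7070, bond B=180.2698.
  t=1,j=0: stock 103.3500 → up 119.8860 (V=98.8217), down 67.1775 (V=151.5302). Price 102.9780; hedge Δ=-1.0000, bond B=206.3280.
  t=1,j=1: stock 184.4400 → up 213.9504 (V=29.0028), down 119.8860 (V=98.8217). Price 40.2762; hedge Δ=-0.7422, bond B=177.1761.
  t=0,j=0: stock 159.0000 → up 184.4400 (V=40.2762), down 103.3500 (V=102.9780). Price 49.5950; hedge Δ=-0.7732, bond B=172.5398.
Each (Δ,B) replicates both successor values, so the strategy is self-financing and V0 is arbitrage-free.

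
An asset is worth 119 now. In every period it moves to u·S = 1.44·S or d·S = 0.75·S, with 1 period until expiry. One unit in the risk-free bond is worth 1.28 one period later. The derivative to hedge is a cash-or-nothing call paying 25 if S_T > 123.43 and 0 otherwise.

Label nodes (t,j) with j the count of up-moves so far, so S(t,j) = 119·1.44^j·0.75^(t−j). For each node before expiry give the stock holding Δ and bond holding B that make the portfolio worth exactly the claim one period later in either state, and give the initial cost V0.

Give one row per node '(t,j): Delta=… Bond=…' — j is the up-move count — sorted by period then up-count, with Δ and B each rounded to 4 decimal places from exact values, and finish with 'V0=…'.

No-arbitrage ⇒ martingale measure with p* = (R−d)/(u−d) = 0.7681.
At expiry t=1: V(1,0)=0.0000, V(1,1)=25.0000
Node (0,0) S=119.0000: V=(p*·25.0000+(1−p*)·0.0000)/1.28=15.0023; Δ=(25.0000−0.0000)/(171.3600−89.2500)=0.3045; B=V−Δ·S=-21.2296
Check: Δ(0,0)·S0 + B(0,0) = 15.0023 = V0.

(0,0): Delta=0.3045 Bond=-21.2296
V0=15.0023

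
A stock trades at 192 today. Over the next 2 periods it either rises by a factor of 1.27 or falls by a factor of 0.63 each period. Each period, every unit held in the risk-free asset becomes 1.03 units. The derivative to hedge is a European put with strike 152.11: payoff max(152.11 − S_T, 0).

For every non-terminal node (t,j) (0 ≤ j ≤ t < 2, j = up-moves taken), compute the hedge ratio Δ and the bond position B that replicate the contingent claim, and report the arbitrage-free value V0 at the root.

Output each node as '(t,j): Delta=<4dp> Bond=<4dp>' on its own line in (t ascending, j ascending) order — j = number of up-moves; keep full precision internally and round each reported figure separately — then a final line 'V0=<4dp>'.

The replicating-portfolio and risk-neutral prices coincide; use p* = (1.03−0.63)/(1.27−0.63) = 0.6250 for the latter.
Terminal payoffs: V(2,0)=75.9052, V(2,1)=0.0000, V(2,2)=0.0000
(1,0): S=120.9600. Δ = (V_up−V_dn)/(S_up−S_dn) = (0.0000−75.9052)/(153.6192−76.2048) = -0.9805. V = [p*·0.0000 + (1−p*)·75.9052]/1.03 = 27.6354. B = V − Δ·S = 146.2373.
(1,1): S=243.8400. Δ = (V_up−V_dn)/(S_up−S_dn) = (0.0000−0.0000)/(309.6768−153.6192) = 0.0000. V = [p*·0.0000 + (1−p*)·0.0000]/1.03 = 0.0000. B = V − Δ·S = 0.0000.
(0,0): S=192.0000. Δ = (V_up−V_dn)/(S_up−S_dn) = (0.0000−27.6354)/(243.8400−120.9600) = -0.2249. V = [p*·0.0000 + (1−p*)·27.6354]/1.03 = 10.0614. B = V − Δ·S = 53.2417.
The time-0 hedge costs 10.0614, which is the no-arbitrage price.

(0,0): Delta=-0.2249 Bond=53.2417
(1,0): Delta=-0.9805 Bond=146.2373
(1,1): Delta=0.0000 Bond=0.0000
V0=10.0614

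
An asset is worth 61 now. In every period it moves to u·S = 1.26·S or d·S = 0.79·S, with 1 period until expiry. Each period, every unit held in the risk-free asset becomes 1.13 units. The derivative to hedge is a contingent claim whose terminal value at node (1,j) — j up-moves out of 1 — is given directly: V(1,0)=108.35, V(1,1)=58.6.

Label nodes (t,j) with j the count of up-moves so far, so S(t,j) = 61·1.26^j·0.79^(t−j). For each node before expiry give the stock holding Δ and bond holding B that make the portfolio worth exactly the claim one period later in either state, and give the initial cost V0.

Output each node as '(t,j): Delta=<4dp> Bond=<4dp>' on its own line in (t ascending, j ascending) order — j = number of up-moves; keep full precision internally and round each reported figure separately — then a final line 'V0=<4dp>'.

(0,0): Delta=-1.7353 Bond=169.8870
V0=64.0360

Risk-neutral probability p* = (R−d)/(u−d) = (1.13−0.79)/(1.26−0.79) = 0.7234.
Terminal payoffs: V(1,0)=108.3500, V(1,1)=58.6000
(0,0): S=61.0000. Δ = (V_up−V_dn)/(S_up−S_dn) = (58.6000−108.3500)/(76.8600−48.1900) = -1.7353. V = [p*·58.6000 + (1−p*)·108.3500]/1.13 = 64.0360. B = V − Δ·S = 169.8870.
Check: Δ(0,0)·S0 + B(0,0) = 64.0360 = V0.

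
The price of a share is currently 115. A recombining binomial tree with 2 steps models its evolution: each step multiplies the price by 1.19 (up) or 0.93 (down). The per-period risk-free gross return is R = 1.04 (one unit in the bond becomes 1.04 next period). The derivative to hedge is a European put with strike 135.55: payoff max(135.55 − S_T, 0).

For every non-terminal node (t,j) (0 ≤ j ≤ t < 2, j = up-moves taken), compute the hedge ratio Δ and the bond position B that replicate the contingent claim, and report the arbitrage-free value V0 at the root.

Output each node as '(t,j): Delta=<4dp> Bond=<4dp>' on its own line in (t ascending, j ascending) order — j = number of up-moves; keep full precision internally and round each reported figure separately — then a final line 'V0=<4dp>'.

Since d<R<u, set p* = (R−d)/(u−d) = 0.4231; price each node as the discounted p*-expectation of its children.
At expiry t=2: V(2,0)=36.0865, V(2,1)=8.2795, V(2,2)=0.0000
Node (1,0) S=106.9500: V=(p*·8.2795+(1−p*)·36.0865)/1.04=23.3865; Δ=(8.2795−36.0865)/(127.2705−99.4635)=-1.0000; B=V−Δ·S=130.3365
Node (1,1) S=136.8500: V=(p*·0.0000+(1−p*)·8.2795)/1.04=4.5929; Δ=(0.0000−8.2795)/(162.8515−127.2705)=-0.2327; B=V−Δ·S=36.4371
Node (0,0) S=115.0000: V=(p*·4.5929+(1−p*)·23.3865)/1.04=14.8417; Δ=(4.5929−23.3865)/(136.8500−106.9500)=-0.6285; B=V−Δ·S=87.1249
Check: Δ(0,0)·S0 + B(0,0) = 14.8417 = V0.

(0,0): Delta=-0.6285 Bond=87.1249
(1,0): Delta=-1.0000 Bond=130.3365
(1,1): Delta=-0.2327 Bond=36.4371
V0=14.8417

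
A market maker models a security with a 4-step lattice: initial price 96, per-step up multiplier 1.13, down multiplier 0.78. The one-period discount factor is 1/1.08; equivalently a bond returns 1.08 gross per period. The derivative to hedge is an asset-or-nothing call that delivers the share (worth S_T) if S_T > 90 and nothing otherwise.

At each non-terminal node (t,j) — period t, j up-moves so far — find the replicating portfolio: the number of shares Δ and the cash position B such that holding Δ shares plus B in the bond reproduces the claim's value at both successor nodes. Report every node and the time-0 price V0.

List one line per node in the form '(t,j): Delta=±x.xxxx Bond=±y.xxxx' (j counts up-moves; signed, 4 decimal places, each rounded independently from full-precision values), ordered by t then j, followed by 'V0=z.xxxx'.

Since d<R<u, set p* = (R−d)/(u−d) = 0.8571; price each node as the discounted p*-expectation of its children.
At expiry t=4: V(4,0)=0.0000, V(4,1)=0.0000, V(4,2)=0.0000, V(4,3)=108.0441, V(4,4)=156.5255
(3,0): S=45.5570. Δ = (V_up−V_dn)/(S_up−S_dn) = (0.0000−0.0000)/(51.4794−35.5345) = 0.0000. V = [p*·0.0000 + (1−p*)·0.0000]/1.08 = 0.0000. B = V − Δ·S = 0.0000.
(3,1): S=65.9992. Δ = (V_up−V_dn)/(S_up−S_dn) = (0.0000−0.0000)/(74.5791−51.4794) = 0.0000. V = [p*·0.0000 + (1−p*)·0.0000]/1.08 = 0.0000. B = V − Δ·S = 0.0000.
(3,2): S=95.6143. Δ = (V_up−V_dn)/(S_up−S_dn) = (108.0441−0.0000)/(108.0441−74.5791) = 3.2286. V = [p*·108.0441 + (1−p*)·0.0000]/1.08 = 85.7493. B = V − Δ·S = -222.9482.
(3,3): S=138.5181. Δ = (V_up−V_dn)/(S_up−S_dn) = (156.5255−108.0441)/(156.5255−108.0441) = 1.0000. V = [p*·156.5255 + (1−p*)·108.0441]/1.08 = 138.5181. B = V − Δ·S = 0.0000.
(2,0): S=58.4064. Δ = (V_up−V_dn)/(S_up−S_dn) = (0.0000−0.0000)/(65.9992−45.5570) = 0.0000. V = [p*·0.0000 + (1−p*)·0.0000]/1.08 = 0.0000. B = V − Δ·S = 0.0000.
(2,1): S=84.6144. Δ = (V_up−V_dn)/(S_up−S_dn) = (85.7493−0.0000)/(95.6143−65.9992) = 2.8955. V = [p*·85.7493 + (1−p*)·0.0000]/1.08 = 68.0550. B = V − Δ·S = -176.9430.
(2,2): S=122.5824. Δ = (V_up−V_dn)/(S_up−S_dn) = (138.5181−85.7493)/(138.5181−95.6143) = 1.2299. V = [p*·138.5181 + (1−p*)·85.7493]/1.08 = 121.2775. B = V − Δ·S = -29.4905.
(1,0): S=74.8800. Δ = (V_up−V_dn)/(S_up−S_dn) = (68.0550−0.0000)/(84.6144−58.4064) = 2.5967. V = [p*·68.0550 + (1−p*)·0.0000]/1.08 = 54.0119. B = V − Δ·S = -140.4310.
(1,1): S=108.4800. Δ = (V_up−V_dn)/(S_up−S_dn) = (121.2775−68.0550)/(122.5824−84.6144) = 1.4018. V = [p*·121.2775 + (1−p*)·68.0550]/1.08 = 105.2540. B = V − Δ·S = -46.8103.
(0,0): S=96.0000. Δ = (V_up−V_dn)/(S_up−S_dn) = (105.2540−54.0119)/(108.4800−74.8800) = 1.5251. V = [p*·105.2540 + (1−p*)·54.0119]/1.08 = 90.6793. B = V − Δ·S = -55.7266.
Each (Δ,B) replicates both successor values, so the strategy is self-financing and V0 is arbitrage-free.

(0,0): Delta=1.5251 Bond=-55.7266
(1,0): Delta=2.5967 Bond=-140.4310
(1,1): Delta=1.4018 Bond=-46.8103
(2,0): Delta=0.0000 Bond=0.0000
(2,1): Delta=2.8955 Bond=-176.9430
(2,2): Delta=1.2299 Bond=-29.4905
(3,0): Delta=0.0000 Bond=0.0000
(3,1): Delta=0.0000 Bond=0.0000
(3,2): Delta=3.2286 Bond=-222.9482
(3,3): Delta=1.0000 Bond=0.0000
V0=90.6793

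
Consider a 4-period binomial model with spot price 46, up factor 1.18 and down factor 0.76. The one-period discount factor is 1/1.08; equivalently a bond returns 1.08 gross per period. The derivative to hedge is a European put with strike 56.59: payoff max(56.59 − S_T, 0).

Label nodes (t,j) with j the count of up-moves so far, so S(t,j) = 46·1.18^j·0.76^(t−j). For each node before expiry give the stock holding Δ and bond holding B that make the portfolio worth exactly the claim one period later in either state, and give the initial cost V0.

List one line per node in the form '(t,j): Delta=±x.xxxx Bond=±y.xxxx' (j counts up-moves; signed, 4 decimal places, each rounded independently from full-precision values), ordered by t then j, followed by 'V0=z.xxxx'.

(0,0): Delta=-0.4086 Bond=22.7294
(1,0): Delta=-0.9712 Bond=44.2139
(1,1): Delta=-0.2954 Bond=18.4020
(2,0): Delta=-1.0000 Bond=48.5168
(2,1): Delta=-0.9654 Bond=47.5116
(2,2): Delta=-0.1606 Bond=11.2375
(3,0): Delta=-1.0000 Bond=52.3981
(3,1): Delta=-1.0000 Bond=52.3981
(3,2): Delta=-0.9584 Bond=50.9733
(3,3): Delta=0.0000 Bond=0.0000
V0=3.9318

Risk-neutral probability p* = (R−d)/(u−d) = (1.08−0.76)/(1.18−0.76) = 0.7619.
Terminal values V(4,·): V(4,0)=41.2434, V(4,1)=32.7624, V(4,2)=19.5945, V(4,3)=0.0000, V(4,4)=0.0000
(3,0): S=20.1929. Δ = (V_up−V_dn)/(S_up−S_dn) = (32.7624−41.2434)/(23.8276−15.3466) = -1.0000. V = [p*·32.7624 + (1−p*)·41.2434]/1.08 = 32.2053. B = V − Δ·S = 52.3981.
(3,1): S=31.3521. Δ = (V_up−V_dn)/(S_up−S_dn) = (19.5945−32.7624)/(36.9955−23.8276) = -1.0000. V = [p*·19.5945 + (1−p*)·32.7624]/1.08 = 21.0460. B = V − Δ·S = 52.3981.
(3,2): S=48.6783. Δ = (V_up−V_dn)/(S_up−S_dn) = (0.0000−19.5945)/(57.4404−36.9955) = -0.9584. V = [p*·0.0000 + (1−p*)·19.5945]/1.08 = 4.3198. B = V − Δ·S = 50.9733.
(3,3): S=75.5795. Δ = (V_up−V_dn)/(S_up−S_dn) = (0.0000−0.0000)/(89.1838−57.4404) = 0.0000. V = [p*·0.0000 + (1−p*)·0.0000]/1.08 = 0.0000. B = V − Δ·S = 0.0000.
(2,0): S=26.5696. Δ = (V_up−V_dn)/(S_up−S_dn) = (21.0460−32.2053)/(31.3521−20.1929) = -1.0000. V = [p*·21.0460 + (1−p*)·32.2053]/1.08 = 21.9472. B = V − Δ·S = 48.5168.
(2,1): S=41.2528. Δ = (V_up−V_dn)/(S_up−S_dn) = (4.3198−21.0460)/(48.6783−31.3521) = -0.9654. V = [p*·4.3198 + (1−p*)·21.0460]/1.08 = 7.6872. B = V − Δ·S = 47.5116.
(2,2): S=64.0504. Δ = (V_up−V_dn)/(S_up−S_dn) = (0.0000−4.3198)/(75.5795−48.6783) = -0.1606. V = [p*·0.0000 + (1−p*)·4.3198]/1.08 = 0.9523. B = V − Δ·S = 11.2375.
(1,0): S=34.9600. Δ = (V_up−V_dn)/(S_up−S_dn) = (7.6872−21.9472)/(41.2528−26.5696) = -0.9712. V = [p*·7.6872 + (1−p*)·21.9472]/1.08 = 10.2615. B = V − Δ·S = 44.2139.
(1,1): S=54.2800. Δ = (V_up−V_dn)/(S_up−S_dn) = (0.9523−7.6872)/(64.0504−41.2528) = -0.2954. V = [p*·0.9523 + (1−p*)·7.6872]/1.08 = 2.3666. B = V − Δ·S = 18.4020.
(0,0): S=46.0000. Δ = (V_up−V_dn)/(S_up−S_dn) = (2.3666−10.2615)/(54.2800−34.9600) = -0.4086. V = [p*·2.3666 + (1−p*)·10.2615]/1.08 = 3.9318. B = V − Δ·S = 22.7294.
The time-0 hedge costs 3.9318, which is the no-arbitrage price.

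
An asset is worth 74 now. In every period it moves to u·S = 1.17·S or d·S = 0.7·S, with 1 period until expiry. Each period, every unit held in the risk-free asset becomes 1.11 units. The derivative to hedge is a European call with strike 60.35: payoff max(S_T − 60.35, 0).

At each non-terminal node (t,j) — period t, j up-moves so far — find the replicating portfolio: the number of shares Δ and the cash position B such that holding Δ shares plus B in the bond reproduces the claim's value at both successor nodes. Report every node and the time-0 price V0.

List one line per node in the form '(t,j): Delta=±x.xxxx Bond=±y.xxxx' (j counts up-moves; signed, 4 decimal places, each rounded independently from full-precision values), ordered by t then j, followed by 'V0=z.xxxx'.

(0,0): Delta=0.7542 Bond=-35.1946
V0=20.6140

No-arbitrage ⇒ martingale measure with p* = (R−d)/(u−d) = 0.8723.
Terminal values V(1,·): V(1,0)=0.0000, V(1,1)=26.2300
(0,0): S=74.0000. Δ = (V_up−V_dn)/(S_up−S_dn) = (26.2300−0.0000)/(86.5800−51.8000) = 0.7542. V = [p*·26.2300 + (1−p*)·0.0000]/1.11 = 20.6140. B = V − Δ·S = -35.1946.
Check: Δ(0,0)·S0 + B(0,0) = 20.6140 = V0.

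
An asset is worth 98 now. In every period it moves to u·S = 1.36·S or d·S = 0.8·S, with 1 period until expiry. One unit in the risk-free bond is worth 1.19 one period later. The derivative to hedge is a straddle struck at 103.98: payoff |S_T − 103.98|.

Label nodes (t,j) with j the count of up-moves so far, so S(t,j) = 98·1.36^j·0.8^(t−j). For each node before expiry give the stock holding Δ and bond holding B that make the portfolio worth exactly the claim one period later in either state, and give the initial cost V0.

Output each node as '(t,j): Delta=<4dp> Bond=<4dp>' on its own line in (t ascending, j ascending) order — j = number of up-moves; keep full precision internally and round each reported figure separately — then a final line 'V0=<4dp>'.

(0,0): Delta=0.0678 Bond=17.0300
V0=23.6729

No-arbitrage ⇒ martingale measure with p* = (R−d)/(u−d) = 0.6964.
At expiry t=1: V(1,0)=25.5800, V(1,1)=29.3000
Node (0,0) S=98.0000: V=(p*·29.3000+(1−p*)·25.5800)/1.19=23.6729; Δ=(29.3000−25.5800)/(133.2800−78.4000)=0.0678; B=V−Δ·S=17.0300
Check: Δ(0,0)·S0 + B(0,0) = 23.6729 = V0.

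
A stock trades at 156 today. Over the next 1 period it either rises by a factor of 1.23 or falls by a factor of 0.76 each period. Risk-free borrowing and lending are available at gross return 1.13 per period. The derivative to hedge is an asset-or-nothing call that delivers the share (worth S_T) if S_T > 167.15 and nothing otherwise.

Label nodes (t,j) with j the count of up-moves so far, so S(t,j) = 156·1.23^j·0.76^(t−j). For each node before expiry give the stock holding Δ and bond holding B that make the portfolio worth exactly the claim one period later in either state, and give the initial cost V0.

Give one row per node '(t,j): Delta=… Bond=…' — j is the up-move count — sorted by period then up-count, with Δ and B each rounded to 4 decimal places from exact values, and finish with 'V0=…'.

(0,0): Delta=2.6170 Bond=-274.5788
V0=133.6765

Since d<R<u, set p* = (R−d)/(u−d) = 0.7872; price each node as the discounted p*-expectation of its children.
Terminal payoffs: V(1,0)=0.0000, V(1,1)=191.8800
Node (0,0) S=156.0000: V=(p*·191.8800+(1−p*)·0.0000)/1.13=133.6765; Δ=(191.8800−0.0000)/(191.8800−118.5600)=2.6170; B=V−Δ·S=-274.5788
Root portfolio cost Δ·156+B reproduces V0=133.6765.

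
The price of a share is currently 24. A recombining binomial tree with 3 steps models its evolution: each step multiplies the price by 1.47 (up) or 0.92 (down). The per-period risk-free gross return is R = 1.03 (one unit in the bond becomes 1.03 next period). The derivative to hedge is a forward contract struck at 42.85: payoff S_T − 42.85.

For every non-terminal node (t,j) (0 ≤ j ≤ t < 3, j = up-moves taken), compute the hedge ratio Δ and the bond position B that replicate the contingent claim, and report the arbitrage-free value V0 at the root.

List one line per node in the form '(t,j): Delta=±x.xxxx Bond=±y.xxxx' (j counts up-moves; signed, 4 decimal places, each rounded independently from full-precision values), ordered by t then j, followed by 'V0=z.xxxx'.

(0,0): Delta=1.0000 Bond=-39.2138
(1,0): Delta=1.0000 Bond=-40.3902
(1,1): Delta=1.0000 Bond=-40.3902
(2,0): Delta=1.0000 Bond=-41.6019
(2,1): Delta=1.0000 Bond=-41.6019
(2,2): Delta=1.0000 Bond=-41.6019
V0=-15.2138

Under the risk-neutral measure, an up-move has probability p* = (R−d)/(u−d) = 0.2000 and values discount at R = 1.03.
Terminal values V(3,·): V(3,0)=-24.1615, V(3,1)=-12.9890, V(3,2)=4.8627, V(3,3)=33.3866
Node (2,0) S=20.3136: V=(p*·-12.9890+(1−p*)·-24.1615)/1.03=-21.2883; Δ=(-12.9890−-24.1615)/(29.8610−18.6885)=1.0000; B=V−Δ·S=-41.6019
Node (2,1) S=32.4576: V=(p*·4.8627+(1−p*)·-12.9890)/1.03=-9.1443; Δ=(4.8627−-12.9890)/(47.7127−29.8610)=1.0000; B=V−Δ·S=-41.6019
Node (2,2) S=51.8616: V=(p*·33.3866+(1−p*)·4.8627)/1.03=10.2597; Δ=(33.3866−4.8627)/(76.2366−47.7127)=1.0000; B=V−Δ·S=-41.6019
Node (1,0) S=22.0800: V=(p*·-9.1443+(1−p*)·-21.2883)/1.03=-18.3102; Δ=(-9.1443−-21.2883)/(32.4576−20.3136)=1.0000; B=V−Δ·S=-40.3902
Node (1,1) S=35.2800: V=(p*·10.2597+(1−p*)·-9.1443)/1.03=-5.1102; Δ=(10.2597−-9.1443)/(51.8616−32.4576)=1.0000; B=V−Δ·S=-40.3902
Node (0,0) S=24.0000: V=(p*·-5.1102+(1−p*)·-18.3102)/1.03=-15.2138; Δ=(-5.1102−-18.3102)/(35.2800−22.0800)=1.0000; B=V−Δ·S=-39.2138
Check: Δ(0,0)·S0 + B(0,0) = -15.2138 = V0.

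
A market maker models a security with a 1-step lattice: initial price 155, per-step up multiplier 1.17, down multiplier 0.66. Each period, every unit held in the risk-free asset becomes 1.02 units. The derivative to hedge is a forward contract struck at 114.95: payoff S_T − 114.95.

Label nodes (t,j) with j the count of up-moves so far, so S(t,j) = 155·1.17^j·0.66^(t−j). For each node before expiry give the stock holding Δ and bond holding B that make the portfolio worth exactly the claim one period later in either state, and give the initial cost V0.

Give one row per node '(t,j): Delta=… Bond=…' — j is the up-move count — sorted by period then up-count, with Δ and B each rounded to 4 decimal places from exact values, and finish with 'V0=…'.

(0,0): Delta=1.0000 Bond=-112.6961
V0=42.3039

No-arbitrage ⇒ martingale measure with p* = (R−d)/(u−d) = 0.7059.
Terminal values V(1,·): V(1,0)=-12.6500, V(1,1)=66.4000
(0,0): S=155.0000. Δ = (V_up−V_dn)/(S_up−S_dn) = (66.4000−-12.6500)/(181.3500−102.3000) = 1.0000. V = [p*·66.4000 + (1−p*)·-12.6500]/1.02 = 42.3039. B = V − Δ·S = -112.6961.
Self-financing check: at every node Δ·S+B equals the discounted successor values.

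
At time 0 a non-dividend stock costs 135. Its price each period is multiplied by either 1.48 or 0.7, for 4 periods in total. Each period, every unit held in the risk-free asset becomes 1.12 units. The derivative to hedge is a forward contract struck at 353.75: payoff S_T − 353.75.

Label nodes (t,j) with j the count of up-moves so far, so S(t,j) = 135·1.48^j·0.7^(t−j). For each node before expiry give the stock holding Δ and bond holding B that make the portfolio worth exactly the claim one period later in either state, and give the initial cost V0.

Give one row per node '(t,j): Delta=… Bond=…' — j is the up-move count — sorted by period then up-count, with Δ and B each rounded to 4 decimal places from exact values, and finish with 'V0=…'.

The replicating-portfolio and risk-neutral prices coincide; use p* = (1.12−0.7)/(1.48−0.7) = 0.5385 for the latter.
Payoff layer (t=4): V(4,0)=-321.3365, V(4,1)=-285.2186, V(4,2)=-208.8550, V(4,3)=-47.4007, V(4,4)=293.9600
(3,0): S=46.3050. Δ = (V_up−V_dn)/(S_up−S_dn) = (-285.2186−-321.3365)/(68.5314−32.4135) = 1.0000. V = [p*·-285.2186 + (1−p*)·-321.3365]/1.12 = -269.5432. B = V − Δ·S = -315.8482.
(3,1): S=97.9020. Δ = (V_up−V_dn)/(S_up−S_dn) = (-208.8550−-285.2186)/(144.8950−68.5314) = 1.0000. V = [p*·-208.8550 + (1−p*)·-285.2186]/1.12 = -217.9462. B = V − Δ·S = -315.8482.
(3,2): S=206.9928. Δ = (V_up−V_dn)/(S_up−S_dn) = (-47.4007−-208.8550)/(306.3493−144.8950) = 1.0000. V = [p*·-47.4007 + (1−p*)·-208.8550]/1.12 = -108.8554. B = V − Δ·S = -315.8482.
(3,3): S=437.6419. Δ = (V_up−V_dn)/(S_up−S_dn) = (293.9600−-47.4007)/(647.7100−306.3493) = 1.0000. V = [p*·293.9600 + (1−p*)·-47.4007]/1.12 = 121.7937. B = V − Δ·S = -315.8482.
(2,0): S=66.1500. Δ = (V_up−V_dn)/(S_up−S_dn) = (-217.9462−-269.5432)/(97.9020−46.3050) = 1.0000. V = [p*·-217.9462 + (1−p*)·-269.5432]/1.12 = -215.8573. B = V − Δ·S = -282.0073.
(2,1): S=139.8600. Δ = (V_up−V_dn)/(S_up−S_dn) = (-108.8554−-217.9462)/(206.9928−97.9020) = 1.0000. V = [p*·-108.8554 + (1−p*)·-217.9462]/1.12 = -142.1473. B = V − Δ·S = -282.0073.
(2,2): S=295.7040. Δ = (V_up−V_dn)/(S_up−S_dn) = (121.7937−-108.8554)/(437.6419−206.9928) = 1.0000. V = [p*·121.7937 + (1−p*)·-108.8554]/1.12 = 13.6967. B = V − Δ·S = -282.0073.
(1,0): S=94.5000. Δ = (V_up−V_dn)/(S_up−S_dn) = (-142.1473−-215.8573)/(139.8600−66.1500) = 1.0000. V = [p*·-142.1473 + (1−p*)·-215.8573]/1.12 = -157.2923. B = V − Δ·S = -251.7923.
(1,1): S=199.8000. Δ = (V_up−V_dn)/(S_up−S_dn) = (13.6967−-142.1473)/(295.7040−139.8600) = 1.0000. V = [p*·13.6967 + (1−p*)·-142.1473]/1.12 = -51.9923. B = V − Δ·S = -251.7923.
(0,0): S=135.0000. Δ = (V_up−V_dn)/(S_up−S_dn) = (-51.9923−-157.2923)/(199.8000−94.5000) = 1.0000. V = [p*·-51.9923 + (1−p*)·-157.2923]/1.12 = -89.8145. B = V − Δ·S = -224.8145.
The time-0 hedge costs -89.8145, which is the no-arbitrage price.

(0,0): Delta=1.0000 Bond=-224.8145
(1,0): Delta=1.0000 Bond=-251.7923
(1,1): Delta=1.0000 Bond=-251.7923
(2,0): Delta=1.0000 Bond=-282.0073
(2,1): Delta=1.0000 Bond=-282.0073
(2,2): Delta=1.0000 Bond=-282.0073
(3,0): Delta=1.0000 Bond=-315.8482
(3,1): Delta=1.0000 Bond=-315.8482
(3,2): Delta=1.0000 Bond=-315.8482
(3,3): Delta=1.0000 Bond=-315.8482
V0=-89.8145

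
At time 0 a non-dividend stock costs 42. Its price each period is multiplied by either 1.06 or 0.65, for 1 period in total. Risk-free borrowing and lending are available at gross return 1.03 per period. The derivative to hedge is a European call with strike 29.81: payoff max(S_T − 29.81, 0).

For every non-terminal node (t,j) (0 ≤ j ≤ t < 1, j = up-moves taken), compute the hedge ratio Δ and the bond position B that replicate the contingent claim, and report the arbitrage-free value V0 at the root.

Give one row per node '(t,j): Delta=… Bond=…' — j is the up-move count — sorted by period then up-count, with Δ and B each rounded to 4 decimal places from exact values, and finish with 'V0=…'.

Under the risk-neutral measure, an up-move has probability p* = (R−d)/(u−d) = 0.9268 and values discount at R = 1.03.
Terminal values V(1,·): V(1,0)=0.0000, V(1,1)=14.7100
(0,0): S=42.0000. Δ = (V_up−V_dn)/(S_up−S_dn) = (14.7100−0.0000)/(44.5200−27.3000) = 0.8542. V = [p*·14.7100 + (1−p*)·0.0000]/1.03 = 13.2366. B = V − Δ·S = -22.6415.
Root portfolio cost Δ·42+B reproduces V0=13.2366.

(0,0): Delta=0.8542 Bond=-22.6415
V0=13.2366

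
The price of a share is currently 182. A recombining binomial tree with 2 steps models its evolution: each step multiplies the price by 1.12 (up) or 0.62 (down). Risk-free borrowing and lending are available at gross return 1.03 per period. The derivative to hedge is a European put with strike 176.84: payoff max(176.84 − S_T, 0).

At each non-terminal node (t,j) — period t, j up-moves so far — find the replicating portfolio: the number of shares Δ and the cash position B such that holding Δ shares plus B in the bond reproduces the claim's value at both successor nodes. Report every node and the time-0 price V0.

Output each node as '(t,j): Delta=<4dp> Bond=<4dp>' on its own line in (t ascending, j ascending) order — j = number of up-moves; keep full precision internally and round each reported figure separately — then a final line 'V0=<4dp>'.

(0,0): Delta=-0.5498 Bond=117.3670
(1,0): Delta=-1.0000 Bond=171.6893
(1,1): Delta=-0.4951 Bond=109.7365
V0=17.3046

No-arbitrage ⇒ martingale measure with p* = (R−d)/(u−d) = 0.8200.
Terminal payoffs: V(2,0)=106.8792, V(2,1)=50.4592, V(2,2)=0.0000
  t=1,j=0: stock 112.8400 → up 126.3808 (V=50.4592), down 69.9608 (V=106.8792). Price 58.8493; hedge Δ=-1.0000, bond B=171.6893.
  t=1,j=1: stock 203.8400 → up 228.3008 (V=0.0000), down 126.3808 (V=50.4592). Price 8.8181; hedge Δ=-0.4951, bond B=109.7365.
  t=0,j=0: stock 182.0000 → up 203.8400 (V=8.8181), down 112.8400 (V=58.8493). Price 17.3046; hedge Δ=-0.5498, bond B=117.3670.
The time-0 hedge costs 17.3046, which is the no-arbitrage price.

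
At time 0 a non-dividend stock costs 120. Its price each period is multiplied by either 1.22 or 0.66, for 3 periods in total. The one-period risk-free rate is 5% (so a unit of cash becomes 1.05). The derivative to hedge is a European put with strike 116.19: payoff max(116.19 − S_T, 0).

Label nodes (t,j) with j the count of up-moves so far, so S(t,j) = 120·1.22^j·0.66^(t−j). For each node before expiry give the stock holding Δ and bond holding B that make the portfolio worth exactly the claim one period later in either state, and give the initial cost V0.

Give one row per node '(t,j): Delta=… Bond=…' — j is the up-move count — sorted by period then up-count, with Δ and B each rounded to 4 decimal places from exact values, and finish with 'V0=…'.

The replicating-portfolio and risk-neutral prices coincide; use p* = (1.05−0.66)/(1.22−0.66) = 0.6964 for the latter.
Terminal payoffs: V(3,0)=81.6905, V(3,1)=52.4182, V(3,2)=0.0000, V(3,3)=0.0000
(2,0): S=52.2720. Δ = (V_up−V_dn)/(S_up−S_dn) = (52.4182−81.6905)/(63.7718−34.4995) = -1.0000. V = [p*·52.4182 + (1−p*)·81.6905]/1.05 = 58.3851. B = V − Δ·S = 110.6571.
(2,1): S=96.6240. Δ = (V_up−V_dn)/(S_up−S_dn) = (0.0000−52.4182)/(117.8813−63.7718) = -0.9687. V = [p*·0.0000 + (1−p*)·52.4182]/1.05 = 15.1549. B = V − Δ·S = 108.7588.
(2,2): S=178.6080. Δ = (V_up−V_dn)/(S_up−S_dn) = (0.0000−0.0000)/(217.9018−117.8813) = 0.0000. V = [p*·0.0000 + (1−p*)·0.0000]/1.05 = 0.0000. B = V − Δ·S = 0.0000.
(1,0): S=79.2000. Δ = (V_up−V_dn)/(S_up−S_dn) = (15.1549−58.3851)/(96.6240−52.2720) = -0.9747. V = [p*·15.1549 + (1−p*)·58.3851]/1.05 = 26.9318. B = V − Δ·S = 104.1286.
(1,1): S=146.4000. Δ = (V_up−V_dn)/(S_up−S_dn) = (0.0000−15.1549)/(178.6080−96.6240) = -0.1849. V = [p*·0.0000 + (1−p*)·15.1549]/1.05 = 4.3815. B = V − Δ·S = 31.4439.
(0,0): S=120.0000. Δ = (V_up−V_dn)/(S_up−S_dn) = (4.3815−26.9318)/(146.4000−79.2000) = -0.3356. V = [p*·4.3815 + (1−p*)·26.9318]/1.05 = 10.6925. B = V − Δ·S = 50.9608.
Each (Δ,B) replicates both successor values, so the strategy is self-financing and V0 is arbitrage-free.

(0,0): Delta=-0.3356 Bond=50.9608
(1,0): Delta=-0.9747 Bond=104.1286
(1,1): Delta=-0.1849 Bond=31.4439
(2,0): Delta=-1.0000 Bond=110.6571
(2,1): Delta=-0.9687 Bond=108.7588
(2,2): Delta=0.0000 Bond=0.0000
V0=10.6925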